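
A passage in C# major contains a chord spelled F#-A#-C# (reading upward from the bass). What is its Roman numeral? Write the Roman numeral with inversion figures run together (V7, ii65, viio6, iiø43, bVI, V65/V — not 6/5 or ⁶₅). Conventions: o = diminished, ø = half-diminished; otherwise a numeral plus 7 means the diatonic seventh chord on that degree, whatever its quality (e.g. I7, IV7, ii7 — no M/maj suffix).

IV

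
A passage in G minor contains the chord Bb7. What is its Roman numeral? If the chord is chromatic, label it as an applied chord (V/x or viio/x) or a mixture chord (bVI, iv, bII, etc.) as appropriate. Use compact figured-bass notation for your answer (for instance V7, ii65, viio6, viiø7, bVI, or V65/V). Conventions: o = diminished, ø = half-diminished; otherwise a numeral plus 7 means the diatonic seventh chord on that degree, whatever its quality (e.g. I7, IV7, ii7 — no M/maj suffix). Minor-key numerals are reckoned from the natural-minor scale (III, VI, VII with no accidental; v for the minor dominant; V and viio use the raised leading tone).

The pitches Bb-D-F-Ab form a dominant seventh chord rooted on Bb.
Bb is not a diatonic chord root with this quality in G minor, but it lies a perfect fifth above Eb (VI), so the chord functions as an applied dominant of VI.

V7/VI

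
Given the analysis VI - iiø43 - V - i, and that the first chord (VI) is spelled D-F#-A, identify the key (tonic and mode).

F# minor

The anchor chord is a major triad on D, labeled VI.
Counting down 5 scale steps from D places the tonic on F#; a major triad on degree 6 is diatonic only in minor.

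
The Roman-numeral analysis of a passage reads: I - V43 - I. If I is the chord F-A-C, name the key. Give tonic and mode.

F major

I is given as F-A-C — a major triad with root F.
If F is scale degree 1 and the mode makes that degree carry a major triad, the tonic is F and the mode is major.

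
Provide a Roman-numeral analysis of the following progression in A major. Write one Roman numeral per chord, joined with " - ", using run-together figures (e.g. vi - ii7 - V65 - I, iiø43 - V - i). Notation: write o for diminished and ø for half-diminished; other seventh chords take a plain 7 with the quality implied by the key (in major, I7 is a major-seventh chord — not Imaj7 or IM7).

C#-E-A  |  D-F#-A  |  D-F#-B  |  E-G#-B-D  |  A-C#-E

I6 - IV - ii6 - V7 - I

C#-E-A: major triad on A = scale degree 1 → I6.
D-F#-A: major triad on D = scale degree 4 → IV.
D-F#-B: root B is the supertonic; minor triad there is ii6.
E-G#-B-D: dominant seventh chord on E = scale degree 5 → V7.
A-C#-E has root A, degree 1 in A major, so I.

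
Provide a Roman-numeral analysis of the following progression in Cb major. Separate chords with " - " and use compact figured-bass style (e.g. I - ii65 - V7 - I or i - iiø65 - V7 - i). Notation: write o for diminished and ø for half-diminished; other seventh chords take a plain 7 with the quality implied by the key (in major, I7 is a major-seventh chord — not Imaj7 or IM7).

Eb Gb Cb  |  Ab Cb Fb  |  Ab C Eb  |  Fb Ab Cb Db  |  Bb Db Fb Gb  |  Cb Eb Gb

I6 - IV6 - V/ii - ii65 - V65 - I

Eb-Gb-Cb: major triad on Cb = scale degree 1 → I6.
Ab-Cb-Fb: major triad on Fb = scale degree 4 → IV6.
Ab-C-Eb is the secondary dominant of ii (major triad on Ab): V/ii.
Fb-Ab-Cb-Db: root Db is the supertonic; minor seventh chord there is ii65.
Bb-Db-Fb-Gb has root Gb, degree 5 in Cb major, so V65.
Cb-Eb-Gb has root Cb, degree 1 in Cb major, so I.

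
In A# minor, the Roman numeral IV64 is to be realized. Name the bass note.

A#

IV in A# minor has root D#; the chord is D#-F##-A#.
The figure 64 means second inversion — the fifth is in the bass.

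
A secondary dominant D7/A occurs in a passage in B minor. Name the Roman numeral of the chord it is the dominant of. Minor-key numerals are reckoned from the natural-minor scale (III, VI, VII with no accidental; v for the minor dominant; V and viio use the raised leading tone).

The chord is a dominant seventh chord on D.
A dominant resolves down a perfect fifth: D → G. In B minor, G is scale degree 6, i.e. VI.

VI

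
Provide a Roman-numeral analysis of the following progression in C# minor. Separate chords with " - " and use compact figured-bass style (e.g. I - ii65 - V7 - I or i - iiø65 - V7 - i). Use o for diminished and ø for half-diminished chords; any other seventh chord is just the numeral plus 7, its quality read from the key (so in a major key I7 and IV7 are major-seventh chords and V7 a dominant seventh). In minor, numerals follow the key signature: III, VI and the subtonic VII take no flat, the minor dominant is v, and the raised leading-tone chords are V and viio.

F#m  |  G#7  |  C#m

iv - V7 - i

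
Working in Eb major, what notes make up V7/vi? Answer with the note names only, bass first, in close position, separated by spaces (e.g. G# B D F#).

G B D F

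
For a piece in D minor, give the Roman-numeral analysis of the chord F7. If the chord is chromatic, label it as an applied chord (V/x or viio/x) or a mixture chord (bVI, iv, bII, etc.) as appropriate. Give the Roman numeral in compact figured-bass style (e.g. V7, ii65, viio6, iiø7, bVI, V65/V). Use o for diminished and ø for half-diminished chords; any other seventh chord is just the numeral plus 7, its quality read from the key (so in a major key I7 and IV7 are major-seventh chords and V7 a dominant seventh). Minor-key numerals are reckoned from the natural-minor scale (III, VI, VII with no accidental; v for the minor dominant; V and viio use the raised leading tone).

V7/VI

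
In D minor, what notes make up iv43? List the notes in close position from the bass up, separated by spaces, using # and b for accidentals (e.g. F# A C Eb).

D F G Bb

In D minor, the fourth degree is G, and the diatonic chord built there is a minor seventh chord.
Stacking thirds from G gives G-Bb-D-F.
The figured bass 43 indicates second inversion, placing the fifth (D) in the bass: D-F-G-Bb.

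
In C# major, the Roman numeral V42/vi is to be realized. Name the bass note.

D#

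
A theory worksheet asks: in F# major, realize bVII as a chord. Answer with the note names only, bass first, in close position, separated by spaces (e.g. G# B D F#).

bVII is a major triad on the lowered seventh degree (the subtonic), borrowed from the parallel minor. In F# major that root is E.
So the chord is E-G#-B, a major triad.

E G# B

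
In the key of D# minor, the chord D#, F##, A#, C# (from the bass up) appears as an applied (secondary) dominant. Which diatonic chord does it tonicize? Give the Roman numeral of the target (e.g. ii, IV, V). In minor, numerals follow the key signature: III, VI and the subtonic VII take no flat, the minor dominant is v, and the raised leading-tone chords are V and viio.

iv

The chord is a dominant seventh chord on D#.
A dominant resolves down a perfect fifth: D# → G#. In D# minor, G# is scale degree 4, i.e. iv.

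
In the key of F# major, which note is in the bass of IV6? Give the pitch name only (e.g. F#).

IV in F# major has root B; the chord is B-D#-F#.
The figure 6 means first inversion — the third is in the bass.

D#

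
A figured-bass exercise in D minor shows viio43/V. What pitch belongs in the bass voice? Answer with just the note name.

The applied chord viio43/V is rooted on G#: G#-B-D-F.
The figure 43 means second inversion — the fifth is in the bass.

D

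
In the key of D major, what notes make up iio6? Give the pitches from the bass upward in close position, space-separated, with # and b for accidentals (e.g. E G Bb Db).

Scale degree 2 in D major is E; here the chord built on it is altered to a diminished triad. iio6 is the diminished supertonic triad, borrowed from the parallel minor.
So the chord is E-G-Bb, a diminished triad.
With the 6 figure the chord is in first inversion; from the bass G upward in close position it reads G-Bb-E.

G Bb E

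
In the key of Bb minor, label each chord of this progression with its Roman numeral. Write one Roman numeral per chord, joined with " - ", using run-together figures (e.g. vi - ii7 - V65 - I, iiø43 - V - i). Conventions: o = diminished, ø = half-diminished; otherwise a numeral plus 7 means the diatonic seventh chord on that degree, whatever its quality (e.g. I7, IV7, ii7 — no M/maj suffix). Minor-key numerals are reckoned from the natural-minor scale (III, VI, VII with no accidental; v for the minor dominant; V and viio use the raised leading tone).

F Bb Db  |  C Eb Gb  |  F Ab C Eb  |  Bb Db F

i64 - iio - v7 - i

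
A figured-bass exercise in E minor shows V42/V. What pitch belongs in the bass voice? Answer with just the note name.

E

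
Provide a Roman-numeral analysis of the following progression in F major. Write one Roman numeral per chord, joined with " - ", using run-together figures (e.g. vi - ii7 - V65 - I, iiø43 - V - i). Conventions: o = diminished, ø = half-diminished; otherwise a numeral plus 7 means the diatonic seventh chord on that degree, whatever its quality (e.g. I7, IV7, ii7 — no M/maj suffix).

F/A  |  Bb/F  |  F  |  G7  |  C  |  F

F/A: major triad on F = scale degree 1 → I6.
Bb/F has root Bb, degree 4 in F major, so IV64.
F: major triad on F = scale degree 1 → I.
G7 is the secondary dominant of V (dominant seventh chord on G): V7/V.
C: root C is the dominant; major triad there is V.
F: major triad on F = scale degree 1 → I.

I6 - IV64 - I - V7/V - V - I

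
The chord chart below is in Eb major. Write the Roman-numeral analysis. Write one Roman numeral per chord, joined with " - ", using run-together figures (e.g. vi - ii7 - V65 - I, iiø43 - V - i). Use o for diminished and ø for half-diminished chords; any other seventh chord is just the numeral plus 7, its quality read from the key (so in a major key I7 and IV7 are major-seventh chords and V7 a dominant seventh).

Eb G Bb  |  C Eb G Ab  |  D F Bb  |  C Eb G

I - IV65 - V6 - vi

Eb-G-Bb: major triad on Eb = scale degree 1 → I.
C-Eb-G-Ab: root Ab is the subdominant; major seventh chord there is IV65.
D-F-Bb has root Bb, degree 5 in Eb major, so V6.
C-Eb-G: root C is the submediant; minor triad there is vi.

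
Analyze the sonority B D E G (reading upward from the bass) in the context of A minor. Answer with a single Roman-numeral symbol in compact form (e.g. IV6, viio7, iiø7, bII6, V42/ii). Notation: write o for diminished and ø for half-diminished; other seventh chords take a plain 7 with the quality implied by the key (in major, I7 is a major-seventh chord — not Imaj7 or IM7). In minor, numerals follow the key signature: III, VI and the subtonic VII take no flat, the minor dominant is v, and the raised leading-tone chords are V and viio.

v43

Stacked in thirds the chord is E-G-B-D: a minor seventh chord on E.
E is scale degree 5 in A minor, and a minor seventh chord on that degree is written v7.
With B in the bass the chord is in second inversion, so the figured bass is 43.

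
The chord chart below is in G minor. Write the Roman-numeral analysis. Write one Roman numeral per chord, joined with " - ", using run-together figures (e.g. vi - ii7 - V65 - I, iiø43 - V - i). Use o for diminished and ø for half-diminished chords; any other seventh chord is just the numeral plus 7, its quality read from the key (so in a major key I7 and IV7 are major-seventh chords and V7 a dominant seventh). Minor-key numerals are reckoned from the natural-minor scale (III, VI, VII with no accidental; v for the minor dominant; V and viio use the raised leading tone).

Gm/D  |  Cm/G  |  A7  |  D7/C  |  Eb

Gm/D: minor triad on G = scale degree 1 → i64.
Cm/G: root C is the subdominant; minor triad there is iv64.
A7 is the secondary dominant of V (dominant seventh chord on A): V7/V.
D7/C: dominant seventh chord on D = scale degree 5 → V42.
Eb: major triad on Eb = scale degree 6 → VI.

i64 - iv64 - V7/V - V42 - VI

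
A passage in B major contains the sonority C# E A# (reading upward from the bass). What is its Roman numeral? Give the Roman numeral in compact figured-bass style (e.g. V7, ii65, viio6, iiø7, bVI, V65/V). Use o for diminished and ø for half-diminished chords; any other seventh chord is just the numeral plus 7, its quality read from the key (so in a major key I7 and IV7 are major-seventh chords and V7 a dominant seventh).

viio6

Stacked in thirds the chord is A#-C#-E: a diminished triad on A#.
A# is scale degree 7 in B major, and a diminished triad on that degree is written viio.
With C# in the bass the chord is in first inversion, so the figured bass is 6.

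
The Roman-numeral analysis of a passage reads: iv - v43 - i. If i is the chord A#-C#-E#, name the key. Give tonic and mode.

A# minor

The chord A#m is a minor triad rooted on A#; its label is i.
If A# is scale degree 1 and the mode makes that degree carry a minor triad, the tonic is A# and the mode is minor.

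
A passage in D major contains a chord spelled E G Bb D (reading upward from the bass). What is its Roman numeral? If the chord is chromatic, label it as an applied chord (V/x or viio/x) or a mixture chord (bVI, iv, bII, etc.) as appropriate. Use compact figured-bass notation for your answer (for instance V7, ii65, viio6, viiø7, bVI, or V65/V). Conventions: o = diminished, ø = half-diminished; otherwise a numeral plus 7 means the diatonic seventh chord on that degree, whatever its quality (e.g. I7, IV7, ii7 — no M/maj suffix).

iiø7

Stacked in thirds the chord is E-G-Bb-D: a half-diminished seventh chord on E.
E is the second degree of D major. This is the half-diminished supertonic seventh, borrowed from the parallel minor.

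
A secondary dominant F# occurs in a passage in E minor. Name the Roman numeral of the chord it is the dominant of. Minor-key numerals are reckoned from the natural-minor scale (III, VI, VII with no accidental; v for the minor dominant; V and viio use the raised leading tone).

The chord is a major triad on F#.
A dominant resolves down a perfect fifth: F# → B. In E minor, B is scale degree 5, i.e. V.

V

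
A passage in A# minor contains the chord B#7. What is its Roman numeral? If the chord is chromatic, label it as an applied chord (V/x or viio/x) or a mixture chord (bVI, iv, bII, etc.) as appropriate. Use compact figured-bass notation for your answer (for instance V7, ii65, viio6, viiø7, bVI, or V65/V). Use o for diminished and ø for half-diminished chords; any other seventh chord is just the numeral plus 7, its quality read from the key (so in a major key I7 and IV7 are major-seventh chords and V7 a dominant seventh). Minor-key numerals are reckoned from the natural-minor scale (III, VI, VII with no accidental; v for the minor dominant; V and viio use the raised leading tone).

V7/V

The pitches B#-D##-F##-A# form a dominant seventh chord rooted on B#.
B# is not a diatonic chord root with this quality in A# minor, but it lies a perfect fifth above E# (V), so the chord functions as an applied dominant of V.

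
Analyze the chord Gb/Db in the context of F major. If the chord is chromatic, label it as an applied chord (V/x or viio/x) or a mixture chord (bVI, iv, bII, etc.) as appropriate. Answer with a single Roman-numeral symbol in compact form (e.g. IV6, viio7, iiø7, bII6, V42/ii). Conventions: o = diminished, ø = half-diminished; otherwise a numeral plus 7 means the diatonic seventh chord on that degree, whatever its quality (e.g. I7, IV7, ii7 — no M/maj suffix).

The pitches Gb-Bb-Db form a major triad rooted on Gb.
Gb is the lowered second degree of F major (diatonic 2 would be G). This is the Neapolitan chord — a major triad on the lowered second degree.
With Db in the bass the chord is in second inversion, so the figured bass is 64.

bII64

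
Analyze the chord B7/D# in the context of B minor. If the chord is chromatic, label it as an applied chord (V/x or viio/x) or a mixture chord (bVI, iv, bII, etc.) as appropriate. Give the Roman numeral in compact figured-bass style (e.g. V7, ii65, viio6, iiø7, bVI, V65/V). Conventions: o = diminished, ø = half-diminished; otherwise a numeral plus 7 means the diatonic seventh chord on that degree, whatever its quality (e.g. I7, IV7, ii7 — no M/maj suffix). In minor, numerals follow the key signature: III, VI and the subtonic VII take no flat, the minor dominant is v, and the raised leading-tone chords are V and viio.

The pitches B-D#-F#-A form a dominant seventh chord rooted on B.
B is not a diatonic chord root with this quality in B minor, but it lies a perfect fifth above E (iv), so the chord functions as an applied dominant of iv.
With D# in the bass the chord is in first inversion, so the figured bass is 65.

V65/iv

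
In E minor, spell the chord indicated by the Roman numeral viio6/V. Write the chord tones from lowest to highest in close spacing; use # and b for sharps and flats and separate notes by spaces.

The slash marks an applied leading-tone chord: viio of V. In E minor, V is B, so the leading tone to it is A#, a half step below.
Building a diminished triad on A# gives A#-C#-E.
With the 6 figure the chord is in first inversion; from the bass C# upward in close position it reads C#-E-A#.

C# E A#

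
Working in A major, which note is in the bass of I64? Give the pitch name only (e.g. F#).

I in A major has root A; the chord is A-C#-E.
The figure 64 means second inversion — the fifth is in the bass.

E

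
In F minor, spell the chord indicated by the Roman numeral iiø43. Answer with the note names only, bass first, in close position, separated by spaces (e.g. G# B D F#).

Db F G Bb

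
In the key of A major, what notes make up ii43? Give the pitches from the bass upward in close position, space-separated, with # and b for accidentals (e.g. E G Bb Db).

In A major, the supertonic is B, and the diatonic chord built there is a minor seventh chord.
That chord is spelled B-D-F#-A.
With the 43 figure the chord is in second inversion; from the bass F# upward in close position it reads F#-A-B-D.

F# A B D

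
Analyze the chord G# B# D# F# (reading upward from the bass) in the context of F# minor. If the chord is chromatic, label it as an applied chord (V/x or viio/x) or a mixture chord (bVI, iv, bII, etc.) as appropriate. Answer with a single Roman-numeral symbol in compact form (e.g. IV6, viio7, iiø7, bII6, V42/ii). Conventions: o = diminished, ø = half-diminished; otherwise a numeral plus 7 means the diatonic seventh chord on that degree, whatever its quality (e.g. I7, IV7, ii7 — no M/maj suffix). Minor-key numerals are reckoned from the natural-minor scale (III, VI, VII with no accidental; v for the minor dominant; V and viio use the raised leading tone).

V7/V

The pitches G#-B#-D#-F# form a dominant seventh chord rooted on G#.
G# is not a diatonic chord root with this quality in F# minor, but it lies a perfect fifth above C# (V), so the chord functions as an applied dominant of V.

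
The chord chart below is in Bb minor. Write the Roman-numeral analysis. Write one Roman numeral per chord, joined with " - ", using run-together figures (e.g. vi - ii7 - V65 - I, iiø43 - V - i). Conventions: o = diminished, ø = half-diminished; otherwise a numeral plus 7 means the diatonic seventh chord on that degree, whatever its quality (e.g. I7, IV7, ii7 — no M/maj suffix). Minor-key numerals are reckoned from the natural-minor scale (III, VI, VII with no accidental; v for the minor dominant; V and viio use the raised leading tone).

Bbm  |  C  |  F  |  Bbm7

Bbm has root Bb, degree 1 in Bb minor, so i.
C: chromatic; C is V of V, so V/V.
F has root F, degree 5 in Bb minor, so V.
Bbm7: minor seventh chord on Bb = scale degree 1 → i7.

i - V/V - V - i7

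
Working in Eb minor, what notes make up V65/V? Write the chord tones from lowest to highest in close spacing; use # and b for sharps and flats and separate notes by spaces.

A C Eb F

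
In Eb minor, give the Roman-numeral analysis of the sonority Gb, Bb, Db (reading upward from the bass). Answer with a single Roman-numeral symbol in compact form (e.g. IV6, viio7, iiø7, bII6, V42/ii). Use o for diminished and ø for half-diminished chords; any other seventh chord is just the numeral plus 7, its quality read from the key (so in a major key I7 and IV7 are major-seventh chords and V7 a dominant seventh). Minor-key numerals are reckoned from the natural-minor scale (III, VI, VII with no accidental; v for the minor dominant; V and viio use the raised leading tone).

III

The pitches Gb-Bb-Db form a major triad rooted on Gb.
Gb is scale degree 3 in Eb minor, and a major triad on that degree is written III.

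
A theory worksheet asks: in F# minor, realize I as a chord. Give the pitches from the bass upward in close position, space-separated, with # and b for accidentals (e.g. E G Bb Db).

I is the major tonic (Picardy third), borrowed from the parallel major. In F# minor that root is F#.
So the chord is F#-A#-C#.

F# A# C#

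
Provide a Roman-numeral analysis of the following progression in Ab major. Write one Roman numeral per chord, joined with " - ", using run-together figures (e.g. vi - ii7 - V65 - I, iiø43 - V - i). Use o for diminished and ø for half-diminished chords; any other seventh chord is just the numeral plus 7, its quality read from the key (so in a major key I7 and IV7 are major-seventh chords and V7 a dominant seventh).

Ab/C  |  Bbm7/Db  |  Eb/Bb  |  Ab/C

I6 - ii65 - V64 - I6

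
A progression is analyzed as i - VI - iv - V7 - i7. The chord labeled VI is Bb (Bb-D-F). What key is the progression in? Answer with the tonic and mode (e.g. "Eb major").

The chord Bb is a major triad rooted on Bb; its label is VI.
VI on Bb implies Bb is the submediant; that puts the tonic at D, and the uppercase numeral fits minor mode.

D minor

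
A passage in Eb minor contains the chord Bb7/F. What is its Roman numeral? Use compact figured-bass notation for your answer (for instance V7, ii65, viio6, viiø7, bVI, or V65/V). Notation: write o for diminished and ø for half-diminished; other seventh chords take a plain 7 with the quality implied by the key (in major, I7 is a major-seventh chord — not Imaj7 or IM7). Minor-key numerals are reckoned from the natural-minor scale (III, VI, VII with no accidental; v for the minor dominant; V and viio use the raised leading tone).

V43

The pitches Bb-D-F-Ab form a dominant seventh chord rooted on Bb.
Bb is scale degree 5 in Eb minor, and a dominant seventh chord on that degree is written V7.
With F in the bass the chord is in second inversion, so the figured bass is 43.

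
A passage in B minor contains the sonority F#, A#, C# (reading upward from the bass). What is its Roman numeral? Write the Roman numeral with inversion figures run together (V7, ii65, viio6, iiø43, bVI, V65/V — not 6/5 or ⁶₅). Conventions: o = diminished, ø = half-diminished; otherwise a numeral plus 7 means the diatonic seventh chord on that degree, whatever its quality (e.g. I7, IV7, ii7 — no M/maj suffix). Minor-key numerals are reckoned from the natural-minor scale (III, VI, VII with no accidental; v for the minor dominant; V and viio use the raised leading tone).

Stacked in thirds the chord is F#-A#-C#: a major triad on F#.
F# is scale degree 5 in B minor, and a major triad on that degree is written V.

V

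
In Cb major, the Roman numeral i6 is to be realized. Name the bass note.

i in Cb major has root Cb; the chord is Cb-Ebb-Gb.
The figure 6 means first inversion — the third is in the bass.

Ebb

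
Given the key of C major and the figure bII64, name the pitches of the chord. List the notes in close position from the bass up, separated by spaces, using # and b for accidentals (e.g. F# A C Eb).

Ab Db F

Scale degree 2 in C major is D; lowering it a half step gives Db. bII64 is the Neapolitan chord — a major triad on the lowered second degree.
So the chord is Db-F-Ab.
With the 64 figure the chord is in second inversion; from the bass Ab upward in close position it reads Ab-Db-F.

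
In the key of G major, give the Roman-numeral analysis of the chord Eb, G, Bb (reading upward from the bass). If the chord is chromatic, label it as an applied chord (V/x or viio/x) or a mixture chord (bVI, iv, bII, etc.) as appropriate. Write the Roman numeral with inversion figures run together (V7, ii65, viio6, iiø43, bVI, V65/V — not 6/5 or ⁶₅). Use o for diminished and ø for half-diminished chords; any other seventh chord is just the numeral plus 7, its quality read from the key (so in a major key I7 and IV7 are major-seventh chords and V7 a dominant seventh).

bVI

The pitches Eb-G-Bb form a major triad rooted on Eb.
Eb is the lowered sixth degree of G major (diatonic 6 would be E). This is a major triad on the lowered sixth degree, borrowed from the parallel minor.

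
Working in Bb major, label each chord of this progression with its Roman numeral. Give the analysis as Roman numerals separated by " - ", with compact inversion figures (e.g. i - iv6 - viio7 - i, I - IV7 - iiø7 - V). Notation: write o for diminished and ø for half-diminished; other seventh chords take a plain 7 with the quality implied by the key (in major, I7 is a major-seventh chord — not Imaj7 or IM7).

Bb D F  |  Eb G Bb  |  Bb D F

I - IV - I

Bb-D-F: major triad on Bb = scale degree 1 → I.
Eb-G-Bb has root Eb, degree 4 in Bb major, so IV.
Bb-D-F: major triad on Bb = scale degree 1 → I.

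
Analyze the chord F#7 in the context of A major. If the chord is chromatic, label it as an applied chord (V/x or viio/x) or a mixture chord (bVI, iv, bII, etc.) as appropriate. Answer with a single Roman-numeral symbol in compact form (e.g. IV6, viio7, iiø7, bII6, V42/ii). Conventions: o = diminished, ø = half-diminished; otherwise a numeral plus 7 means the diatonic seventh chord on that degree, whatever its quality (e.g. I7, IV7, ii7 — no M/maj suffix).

V7/ii

Stacked in thirds the chord is F#-A#-C#-E: a dominant seventh chord on F#.
F# is not a diatonic chord root with this quality in A major, but it lies a perfect fifth above B (ii), so the chord functions as an applied dominant of ii.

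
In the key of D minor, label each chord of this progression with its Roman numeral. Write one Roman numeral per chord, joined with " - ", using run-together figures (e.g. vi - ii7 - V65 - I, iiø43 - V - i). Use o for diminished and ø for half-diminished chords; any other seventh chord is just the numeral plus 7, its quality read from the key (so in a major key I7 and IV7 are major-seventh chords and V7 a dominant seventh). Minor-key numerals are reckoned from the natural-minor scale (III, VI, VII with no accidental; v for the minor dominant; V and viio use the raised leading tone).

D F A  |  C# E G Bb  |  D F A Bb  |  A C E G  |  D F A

i - viio7 - VI65 - v7 - i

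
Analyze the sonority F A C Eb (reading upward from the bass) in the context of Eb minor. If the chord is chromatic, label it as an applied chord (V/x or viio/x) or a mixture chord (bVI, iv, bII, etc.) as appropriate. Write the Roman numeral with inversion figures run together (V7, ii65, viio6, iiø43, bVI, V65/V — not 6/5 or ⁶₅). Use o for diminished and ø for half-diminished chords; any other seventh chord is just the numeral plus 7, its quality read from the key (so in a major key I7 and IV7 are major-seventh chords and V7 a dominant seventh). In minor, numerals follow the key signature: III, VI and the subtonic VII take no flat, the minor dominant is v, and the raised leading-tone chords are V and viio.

The pitches F-A-C-Eb form a dominant seventh chord rooted on F.
F is not a diatonic chord root with this quality in Eb minor, but it lies a perfect fifth above Bb (V), so the chord functions as an applied dominant of V.

V7/V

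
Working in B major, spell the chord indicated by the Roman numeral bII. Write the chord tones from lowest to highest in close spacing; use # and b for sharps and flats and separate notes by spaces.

C E G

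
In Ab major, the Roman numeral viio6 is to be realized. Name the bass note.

Bb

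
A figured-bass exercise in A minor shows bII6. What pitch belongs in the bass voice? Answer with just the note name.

bII in A minor has root Bb; the chord is Bb-D-F.
The figure 6 means first inversion — the third is in the bass.

D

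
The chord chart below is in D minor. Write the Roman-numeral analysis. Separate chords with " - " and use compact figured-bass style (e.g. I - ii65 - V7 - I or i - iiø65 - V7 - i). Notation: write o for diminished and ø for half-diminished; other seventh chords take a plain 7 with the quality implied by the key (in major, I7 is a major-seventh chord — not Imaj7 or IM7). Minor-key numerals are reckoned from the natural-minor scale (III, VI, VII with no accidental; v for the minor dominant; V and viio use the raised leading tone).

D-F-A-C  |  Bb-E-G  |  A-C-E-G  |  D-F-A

D-F-A-C: minor seventh chord on D = scale degree 1 → i7.
Bb-E-G: root E is the supertonic; diminished triad there is iio64.
A-C-E-G has root A, degree 5 in D minor, so v7.
D-F-A: minor triad on D = scale degree 1 → i.

i7 - iio64 - v7 - i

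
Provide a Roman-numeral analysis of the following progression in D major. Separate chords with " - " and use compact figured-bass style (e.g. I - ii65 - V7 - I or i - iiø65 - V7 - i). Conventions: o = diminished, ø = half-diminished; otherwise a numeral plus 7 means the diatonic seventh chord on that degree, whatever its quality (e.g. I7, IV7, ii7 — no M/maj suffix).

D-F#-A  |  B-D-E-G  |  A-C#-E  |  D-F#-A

D-F#-A: root D is the tonic; major triad there is I.
B-D-E-G: minor seventh chord on E = scale degree 2 → ii43.
A-C#-E has root A, degree 5 in D major, so V.
D-F#-A: major triad on D = scale degree 1 → I.

I - ii43 - V - I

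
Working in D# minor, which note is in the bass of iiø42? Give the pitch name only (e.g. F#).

D#

iiø in D# minor has root E#; the chord is E#-G#-B-D#.
The figure 42 means third inversion — the seventh is in the bass.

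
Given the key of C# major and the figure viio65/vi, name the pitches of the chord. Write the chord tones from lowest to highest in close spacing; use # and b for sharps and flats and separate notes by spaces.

viio65/vi is a secondary leading-tone chord. The target vi is A# in C# major; the applied chord is rooted a semitone below, on G##.
Building a fully diminished seventh chord on G## gives G##-B#-D#-F#.
The figured bass 65 indicates first inversion, placing the third (B#) in the bass: B#-D#-F#-G##.

B# D# F# G##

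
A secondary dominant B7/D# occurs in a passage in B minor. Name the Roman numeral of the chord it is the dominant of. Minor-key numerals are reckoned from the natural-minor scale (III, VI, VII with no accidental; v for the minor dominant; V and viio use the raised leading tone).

iv

The chord is a dominant seventh chord on B.
A dominant resolves down a perfect fifth: B → E. In B minor, E is scale degree 4, i.e. iv.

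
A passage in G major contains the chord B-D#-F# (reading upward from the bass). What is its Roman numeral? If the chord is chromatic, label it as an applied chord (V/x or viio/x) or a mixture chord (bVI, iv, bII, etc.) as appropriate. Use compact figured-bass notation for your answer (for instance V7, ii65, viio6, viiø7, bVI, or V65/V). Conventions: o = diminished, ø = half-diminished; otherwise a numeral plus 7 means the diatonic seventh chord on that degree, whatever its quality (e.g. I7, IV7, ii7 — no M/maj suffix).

V/vi

Stacked in thirds the chord is B-D#-F#: a major triad on B.
B is not a diatonic chord root with this quality in G major, but it lies a perfect fifth above E (vi), so the chord functions as an applied dominant of vi.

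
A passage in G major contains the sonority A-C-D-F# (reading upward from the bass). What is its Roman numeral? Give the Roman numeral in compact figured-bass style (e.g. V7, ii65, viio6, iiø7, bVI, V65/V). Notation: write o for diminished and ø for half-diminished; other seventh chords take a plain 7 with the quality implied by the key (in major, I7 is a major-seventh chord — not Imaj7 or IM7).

V43

Stacked in thirds the chord is D-F#-A-C: a dominant seventh chord on D.
In G major, D is the dominant; the diatonic dominant seventh chord there is V7.
With A in the bass the chord is in second inversion, so the figured bass is 43.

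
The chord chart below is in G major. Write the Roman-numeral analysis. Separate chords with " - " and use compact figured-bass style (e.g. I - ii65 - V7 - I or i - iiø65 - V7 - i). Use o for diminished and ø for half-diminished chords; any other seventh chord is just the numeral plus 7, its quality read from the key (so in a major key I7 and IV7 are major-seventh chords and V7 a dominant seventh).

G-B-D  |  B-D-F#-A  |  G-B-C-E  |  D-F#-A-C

I - iii7 - IV43 - V7

G-B-D: root G is the tonic; major triad there is I.
B-D-F#-A: minor seventh chord on B = scale degree 3 → iii7.
G-B-C-E: major seventh chord on C = scale degree 4 → IV43.
D-F#-A-C has root D, degree 5 in G major, so V7.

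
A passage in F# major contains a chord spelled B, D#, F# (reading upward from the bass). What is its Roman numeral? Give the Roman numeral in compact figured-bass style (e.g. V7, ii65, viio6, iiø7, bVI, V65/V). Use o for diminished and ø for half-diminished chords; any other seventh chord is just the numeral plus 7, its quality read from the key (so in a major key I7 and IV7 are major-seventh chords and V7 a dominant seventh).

IV

The pitches B-D#-F# form a major triad rooted on B.
B is scale degree 4 in F# major, and a major triad on that degree is written IV.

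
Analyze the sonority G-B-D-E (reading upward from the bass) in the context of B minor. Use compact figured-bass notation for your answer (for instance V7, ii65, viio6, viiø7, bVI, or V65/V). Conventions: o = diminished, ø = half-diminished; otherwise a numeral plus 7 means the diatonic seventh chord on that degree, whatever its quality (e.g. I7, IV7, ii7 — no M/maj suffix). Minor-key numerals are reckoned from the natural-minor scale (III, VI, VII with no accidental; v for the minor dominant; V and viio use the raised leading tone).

iv65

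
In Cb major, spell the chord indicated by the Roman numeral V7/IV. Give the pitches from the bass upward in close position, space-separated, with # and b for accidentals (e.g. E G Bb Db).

Cb Eb Gb Bbb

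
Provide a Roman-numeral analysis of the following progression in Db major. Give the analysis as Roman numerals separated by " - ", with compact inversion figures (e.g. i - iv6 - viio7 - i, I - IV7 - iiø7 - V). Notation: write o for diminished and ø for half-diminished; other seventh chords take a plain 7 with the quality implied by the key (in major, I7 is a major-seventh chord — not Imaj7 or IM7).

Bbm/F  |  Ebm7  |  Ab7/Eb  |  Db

vi64 - ii7 - V43 - I

Bbm/F: root Bb is the submediant; minor triad there is vi64.
Ebm7 has root Eb, degree 2 in Db major, so ii7.
Ab7/Eb has root Ab, degree 5 in Db major, so V43.
Db has root Db, degree 1 in Db major, so I.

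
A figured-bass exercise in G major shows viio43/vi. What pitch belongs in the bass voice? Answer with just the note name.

A

The applied chord viio43/vi is rooted on D#: D#-F#-A-C.
The figure 43 means second inversion — the fifth is in the bass.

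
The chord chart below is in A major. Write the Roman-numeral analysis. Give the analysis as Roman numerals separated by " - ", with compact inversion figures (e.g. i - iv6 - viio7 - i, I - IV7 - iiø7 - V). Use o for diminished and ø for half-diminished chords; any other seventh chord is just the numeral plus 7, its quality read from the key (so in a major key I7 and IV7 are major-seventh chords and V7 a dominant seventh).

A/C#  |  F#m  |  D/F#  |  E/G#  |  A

A/C#: major triad on A = scale degree 1 → I6.
F#m has root F#, degree 6 in A major, so vi.
D/F# has root D, degree 4 in A major, so IV6.
E/G#: root E is the dominant; major triad there is V6.
A: major triad on A = scale degree 1 → I.

I6 - vi - IV6 - V6 - I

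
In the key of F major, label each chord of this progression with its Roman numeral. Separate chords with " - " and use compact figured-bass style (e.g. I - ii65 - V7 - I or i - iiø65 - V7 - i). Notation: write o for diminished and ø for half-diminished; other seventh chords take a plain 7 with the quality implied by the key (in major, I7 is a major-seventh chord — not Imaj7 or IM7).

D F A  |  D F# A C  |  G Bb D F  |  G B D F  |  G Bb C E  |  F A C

vi - V7/ii - ii7 - V7/V - V43 - I

D-F-A: minor triad on D = scale degree 6 → vi.
D-F#-A-C: a dominant seventh chord on D, the applied dominant of ii → V7/ii.
G-Bb-D-F: minor seventh chord on G = scale degree 2 → ii7.
G-B-D-F is the secondary dominant of V (dominant seventh chord on G): V7/V.
G-Bb-C-E: dominant seventh chord on C = scale degree 5 → V43.
F-A-C has root F, degree 1 in F major, so I.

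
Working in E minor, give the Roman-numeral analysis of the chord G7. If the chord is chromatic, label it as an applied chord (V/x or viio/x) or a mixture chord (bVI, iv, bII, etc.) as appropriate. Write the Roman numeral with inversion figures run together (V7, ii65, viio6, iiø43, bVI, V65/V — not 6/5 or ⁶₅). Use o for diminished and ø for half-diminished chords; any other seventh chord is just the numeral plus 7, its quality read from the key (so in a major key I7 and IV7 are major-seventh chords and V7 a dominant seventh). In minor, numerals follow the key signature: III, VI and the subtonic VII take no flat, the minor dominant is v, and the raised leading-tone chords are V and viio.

The pitches G-B-D-F form a dominant seventh chord rooted on G.
G is not a diatonic chord root with this quality in E minor, but it lies a perfect fifth above C (VI), so the chord functions as an applied dominant of VI.

V7/VI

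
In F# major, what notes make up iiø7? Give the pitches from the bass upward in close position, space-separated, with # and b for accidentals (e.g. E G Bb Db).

iiø7 is the half-diminished supertonic seventh, borrowed from the parallel minor. In F# major that root is G#.
So the chord is G#-B-D-F#, a half-diminished seventh chord.

G# B D F#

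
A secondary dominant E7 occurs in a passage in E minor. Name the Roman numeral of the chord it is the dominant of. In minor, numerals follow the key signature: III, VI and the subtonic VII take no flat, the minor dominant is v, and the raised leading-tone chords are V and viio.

iv

The chord is a dominant seventh chord on E.
A dominant resolves down a perfect fifth: E → A. In E minor, A is scale degree 4, i.e. iv.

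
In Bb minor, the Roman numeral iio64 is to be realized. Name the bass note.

iio in Bb minor has root C; the chord is C-Eb-Gb.
The figure 64 means second inversion — the fifth is in the bass.

Gb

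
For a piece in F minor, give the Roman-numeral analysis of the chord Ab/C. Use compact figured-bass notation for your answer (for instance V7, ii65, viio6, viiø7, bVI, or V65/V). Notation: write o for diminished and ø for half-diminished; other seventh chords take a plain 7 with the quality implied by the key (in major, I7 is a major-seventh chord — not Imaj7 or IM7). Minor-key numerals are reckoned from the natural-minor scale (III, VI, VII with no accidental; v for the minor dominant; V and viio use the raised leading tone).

Stacked in thirds the chord is Ab-C-Eb: a major triad on Ab.
In F minor, Ab is the mediant; the diatonic major triad there is III.
With C in the bass the chord is in first inversion, so the figured bass is 6.

III6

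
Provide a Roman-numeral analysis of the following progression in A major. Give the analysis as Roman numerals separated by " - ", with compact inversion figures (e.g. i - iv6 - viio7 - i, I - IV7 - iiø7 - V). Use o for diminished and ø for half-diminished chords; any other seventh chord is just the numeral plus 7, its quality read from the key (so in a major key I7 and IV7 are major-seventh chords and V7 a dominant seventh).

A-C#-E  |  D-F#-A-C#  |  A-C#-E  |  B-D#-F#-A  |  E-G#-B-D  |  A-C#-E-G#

I - IV7 - I - V7/V - V7 - I7

A-C#-E: major triad on A = scale degree 1 → I.
D-F#-A-C# has root D, degree 4 in A major, so IV7.
A-C#-E: major triad on A = scale degree 1 → I.
B-D#-F#-A: chromatic; B is V of V, so V7/V.
E-G#-B-D: dominant seventh chord on E = scale degree 5 → V7.
A-C#-E-G# has root A, degree 1 in A major, so I7.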